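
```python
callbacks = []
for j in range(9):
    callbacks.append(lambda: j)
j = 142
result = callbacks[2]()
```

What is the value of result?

Step 1: Lambdas capture the variable j by reference, not by value.
Step 2: After the loop, j is reassigned to 142.
Step 3: callbacks[2]() looks up the current j = 142. result = 142

The answer is 142.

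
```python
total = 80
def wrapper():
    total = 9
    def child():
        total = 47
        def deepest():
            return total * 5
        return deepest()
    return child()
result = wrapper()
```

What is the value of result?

Step 1: deepest() looks up total through LEGB: not local, finds total = 47 in enclosing child().
Step 2: Returns 47 * 5 = 235.
Step 3: result = 235

The answer is 235.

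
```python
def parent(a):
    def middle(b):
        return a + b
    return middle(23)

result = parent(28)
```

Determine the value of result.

Step 1: parent(28) passes a = 28.
Step 2: middle(23) has b = 23, reads a = 28 from enclosing.
Step 3: result = 28 + 23 = 51

The answer is 51.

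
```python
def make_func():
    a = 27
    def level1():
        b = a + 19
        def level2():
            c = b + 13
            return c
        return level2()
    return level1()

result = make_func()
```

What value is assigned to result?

Step 1: a = 27. b = a + 19 = 46.
Step 2: c = b + 13 = 46 + 13 = 59.
Step 3: result = 59

The answer is 59.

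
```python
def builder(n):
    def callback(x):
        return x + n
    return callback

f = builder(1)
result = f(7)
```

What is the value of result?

Step 1: builder(1) creates a closure that captures n = 1.
Step 2: f(7) calls the closure with x = 7, returning 7 + 1 = 8.
Step 3: result = 8

The answer is 8.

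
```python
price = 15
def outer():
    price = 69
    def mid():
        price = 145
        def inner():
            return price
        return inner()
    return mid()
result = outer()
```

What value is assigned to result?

Step 1: Three levels of shadowing: global 15, outer 69, mid 145.
Step 2: inner() finds price = 145 in enclosing mid() scope.
Step 3: result = 145

The answer is 145.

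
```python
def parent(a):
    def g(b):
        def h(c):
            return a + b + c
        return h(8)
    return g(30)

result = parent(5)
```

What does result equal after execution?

Step 1: a = 5, b = 30, c = 8 across three nested scopes.
Step 2: h() accesses all three via LEGB rule.
Step 3: result = 5 + 30 + 8 = 43

The answer is 43.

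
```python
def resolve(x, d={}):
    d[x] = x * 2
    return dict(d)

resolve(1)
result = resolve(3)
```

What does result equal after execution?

Step 1: Mutable default dict is shared across calls.
Step 2: First call adds 1: 2. Second call adds 3: 6.
Step 3: result = {1: 2, 3: 6}

The answer is {1: 2, 3: 6}.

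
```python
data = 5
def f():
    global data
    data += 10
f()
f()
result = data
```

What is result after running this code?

Step 1: data = 5.
Step 2: First f(): data = 5 + 10 = 15.
Step 3: Second f(): data = 15 + 10 = 25. result = 25

The answer is 25.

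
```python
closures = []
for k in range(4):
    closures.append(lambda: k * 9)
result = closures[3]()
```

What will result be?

Step 1: All lambdas reference the same variable k (late binding).
Step 2: After the loop, k = 3. Every lambda returns k * 9.
Step 3: closures[3]() = 3 * 9 = 27

The answer is 27.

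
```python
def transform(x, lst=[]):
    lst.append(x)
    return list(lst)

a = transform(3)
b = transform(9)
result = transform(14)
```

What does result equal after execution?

Step 1: Default list is shared. list() creates copies for return values.
Step 2: Internal list grows: [3] -> [3, 9] -> [3, 9, 14].
Step 3: result = [3, 9, 14]

The answer is [3, 9, 14].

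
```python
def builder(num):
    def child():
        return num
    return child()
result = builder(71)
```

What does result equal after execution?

Step 1: builder(71) binds parameter num = 71.
Step 2: child() looks up num in enclosing scope and finds the parameter num = 71.
Step 3: result = 71

The answer is 71.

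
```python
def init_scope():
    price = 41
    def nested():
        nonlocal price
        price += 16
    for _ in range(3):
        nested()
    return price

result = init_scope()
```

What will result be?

Step 1: price = 41.
Step 2: nested() is called 3 times in a loop, each adding 16 via nonlocal.
Step 3: price = 41 + 16 * 3 = 89

The answer is 89.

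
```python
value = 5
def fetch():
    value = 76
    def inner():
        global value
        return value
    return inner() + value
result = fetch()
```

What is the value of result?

Step 1: Global value = 5. fetch() shadows with local value = 76.
Step 2: inner() uses global keyword, so inner() returns global value = 5.
Step 3: fetch() returns 5 + 76 = 81

The answer is 81.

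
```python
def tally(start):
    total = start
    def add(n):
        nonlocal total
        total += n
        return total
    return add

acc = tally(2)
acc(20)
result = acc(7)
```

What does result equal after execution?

Step 1: tally(2) creates closure with total = 2.
Step 2: First acc(20): total = 2 + 20 = 22.
Step 3: Second acc(7): total = 22 + 7 = 29. result = 29

The answer is 29.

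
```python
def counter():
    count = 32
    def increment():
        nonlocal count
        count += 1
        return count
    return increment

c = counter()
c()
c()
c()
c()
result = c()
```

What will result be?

Step 1: counter() creates closure with count = 32.
Step 2: Each c() call increments count via nonlocal. After 5 calls: 32 + 5 = 37.
Step 3: result = 37

The answer is 37.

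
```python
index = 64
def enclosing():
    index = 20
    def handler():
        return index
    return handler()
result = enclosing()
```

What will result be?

Step 1: index = 64 globally, but enclosing() defines index = 20 locally.
Step 2: handler() looks up index. Not in local scope, so checks enclosing scope (enclosing) and finds index = 20.
Step 3: result = 20

The answer is 20.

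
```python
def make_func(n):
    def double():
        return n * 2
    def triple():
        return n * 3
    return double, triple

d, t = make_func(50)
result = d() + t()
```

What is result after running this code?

Step 1: Both closures capture the same n = 50.
Step 2: d() = 50 * 2 = 100, t() = 50 * 3 = 150.
Step 3: result = 100 + 150 = 250

The answer is 250.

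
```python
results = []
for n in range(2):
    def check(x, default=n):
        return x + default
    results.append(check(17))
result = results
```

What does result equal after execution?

Step 1: Default argument default=n is evaluated at function definition time.
Step 2: Each iteration creates check with default = current n value.
Step 3: check(17) returns 17 + default. results = [17, 18]

The answer is [17, 18].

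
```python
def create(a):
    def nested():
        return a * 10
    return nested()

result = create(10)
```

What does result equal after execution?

Step 1: create(10) binds parameter a = 10.
Step 2: nested() accesses a = 10 from enclosing scope.
Step 3: result = 10 * 10 = 100

The answer is 100.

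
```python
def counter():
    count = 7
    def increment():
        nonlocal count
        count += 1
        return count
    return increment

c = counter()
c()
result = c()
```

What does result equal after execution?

Step 1: counter() creates closure with count = 7.
Step 2: Each c() call increments count via nonlocal. After 2 calls: 7 + 2 = 9.
Step 3: result = 9

The answer is 9.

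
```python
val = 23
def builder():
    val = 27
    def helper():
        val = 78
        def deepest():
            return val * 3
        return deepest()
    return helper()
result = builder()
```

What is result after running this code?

Step 1: deepest() looks up val through LEGB: not local, finds val = 78 in enclosing helper().
Step 2: Returns 78 * 3 = 234.
Step 3: result = 234

The answer is 234.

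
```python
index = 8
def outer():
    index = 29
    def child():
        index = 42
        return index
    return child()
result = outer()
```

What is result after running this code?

Step 1: Three scopes define index: global (8), outer (29), child (42).
Step 2: child() has its own local index = 42, which shadows both enclosing and global.
Step 3: result = 42 (local wins in LEGB)

The answer is 42.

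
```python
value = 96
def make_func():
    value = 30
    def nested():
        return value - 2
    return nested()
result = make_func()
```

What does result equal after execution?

Step 1: make_func() shadows global value with value = 30.
Step 2: nested() finds value = 30 in enclosing scope, computes 30 - 2 = 28.
Step 3: result = 28

The answer is 28.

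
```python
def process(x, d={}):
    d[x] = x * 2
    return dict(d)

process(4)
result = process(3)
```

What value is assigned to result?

Step 1: Mutable default dict is shared across calls.
Step 2: First call adds 4: 8. Second call adds 3: 6.
Step 3: result = {4: 8, 3: 6}

The answer is {4: 8, 3: 6}.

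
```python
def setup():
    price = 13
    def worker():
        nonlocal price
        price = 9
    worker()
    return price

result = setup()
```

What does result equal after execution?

Step 1: setup() sets price = 13.
Step 2: worker() uses nonlocal to reassign price = 9.
Step 3: result = 9

The answer is 9.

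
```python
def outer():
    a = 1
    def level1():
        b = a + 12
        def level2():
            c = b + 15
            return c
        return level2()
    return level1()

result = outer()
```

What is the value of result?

Step 1: a = 1. b = a + 12 = 13.
Step 2: c = b + 15 = 13 + 15 = 28.
Step 3: result = 28

The answer is 28.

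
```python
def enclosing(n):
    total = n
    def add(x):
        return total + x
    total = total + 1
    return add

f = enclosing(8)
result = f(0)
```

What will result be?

Step 1: enclosing(8) sets total = 8, then total = 8 + 1 = 9.
Step 2: Closures capture by reference, so add sees total = 9.
Step 3: f(0) returns 9 + 0 = 9

The answer is 9.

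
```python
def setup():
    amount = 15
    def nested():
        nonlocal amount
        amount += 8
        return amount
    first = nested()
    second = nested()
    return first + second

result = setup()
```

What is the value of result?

Step 1: amount starts at 15.
Step 2: First call: amount = 15 + 8 = 23, returns 23.
Step 3: Second call: amount = 23 + 8 = 31, returns 31.
Step 4: result = 23 + 31 = 54

The answer is 54.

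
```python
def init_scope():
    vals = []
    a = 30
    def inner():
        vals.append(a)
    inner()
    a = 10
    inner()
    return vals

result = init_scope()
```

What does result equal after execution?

Step 1: a = 30. inner() appends current a to vals.
Step 2: First inner(): appends 30. Then a = 10.
Step 3: Second inner(): appends 10 (closure sees updated a). result = [30, 10]

The answer is [30, 10].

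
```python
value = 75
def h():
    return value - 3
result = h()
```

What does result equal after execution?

Step 1: value = 75 is defined globally.
Step 2: h() looks up value from global scope = 75, then computes 75 - 3 = 72.
Step 3: result = 72

The answer is 72.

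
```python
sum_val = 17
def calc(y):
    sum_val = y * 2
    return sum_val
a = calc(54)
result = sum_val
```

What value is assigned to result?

Step 1: Global sum_val = 17.
Step 2: calc(54) creates local sum_val = 54 * 2 = 108.
Step 3: Global sum_val unchanged because no global keyword. result = 17

The answer is 17.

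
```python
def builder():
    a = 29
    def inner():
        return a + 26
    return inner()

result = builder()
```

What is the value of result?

Step 1: builder() defines a = 29.
Step 2: inner() reads a = 29 from enclosing scope, returns 29 + 26 = 55.
Step 3: result = 55

The answer is 55.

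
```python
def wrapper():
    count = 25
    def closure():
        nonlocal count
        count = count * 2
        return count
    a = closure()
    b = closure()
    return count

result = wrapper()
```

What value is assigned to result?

Step 1: count starts at 25.
Step 2: First closure(): count = 25 * 2 = 50.
Step 3: Second closure(): count = 50 * 2 = 100.
Step 4: result = 100

The answer is 100.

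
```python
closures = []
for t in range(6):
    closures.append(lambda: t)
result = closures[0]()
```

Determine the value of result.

Step 1: The loop creates 6 lambdas, all referencing the same variable t.
Step 2: After the loop, t = 5 (final value).
Step 3: closures[0]() looks up t at call time and finds 5. This is the late binding gotcha. result = 5

The answer is 5.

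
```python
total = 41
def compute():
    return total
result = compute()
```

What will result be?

Step 1: total = 41 is defined in the global scope.
Step 2: compute() looks up total. No local total exists, so Python checks the global scope via LEGB rule and finds total = 41.
Step 3: result = 41

The answer is 41.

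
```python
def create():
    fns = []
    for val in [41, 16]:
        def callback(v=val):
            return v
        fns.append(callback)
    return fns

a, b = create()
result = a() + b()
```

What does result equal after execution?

Step 1: Default argument v=val captures val at each iteration.
Step 2: a() returns 41 (captured at first iteration), b() returns 16 (captured at second).
Step 3: result = 41 + 16 = 57

The answer is 57.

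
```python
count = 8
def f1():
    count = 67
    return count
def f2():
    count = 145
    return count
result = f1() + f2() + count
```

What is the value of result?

Step 1: Each function shadows global count with its own local.
Step 2: f1() returns 67, f2() returns 145.
Step 3: Global count = 8 is unchanged. result = 67 + 145 + 8 = 220

The answer is 220.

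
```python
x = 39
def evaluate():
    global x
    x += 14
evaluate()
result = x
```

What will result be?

Step 1: x = 39 globally.
Step 2: evaluate() modifies global x: x += 14 = 53.
Step 3: result = 53

The answer is 53.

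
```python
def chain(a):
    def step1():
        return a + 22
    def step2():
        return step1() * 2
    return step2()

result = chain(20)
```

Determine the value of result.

Step 1: chain(20) captures a = 20.
Step 2: step2() calls step1() which returns 20 + 22 = 42.
Step 3: step2() returns 42 * 2 = 84

The answer is 84.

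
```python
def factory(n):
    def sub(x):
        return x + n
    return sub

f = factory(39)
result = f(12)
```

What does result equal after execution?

Step 1: factory(39) creates a closure that captures n = 39.
Step 2: f(12) calls the closure with x = 12, returning 12 + 39 = 51.
Step 3: result = 51

The answer is 51.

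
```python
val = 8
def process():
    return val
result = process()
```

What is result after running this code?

Step 1: val = 8 is defined in the global scope.
Step 2: process() looks up val. No local val exists, so Python checks the global scope via LEGB rule and finds val = 8.
Step 3: result = 8

The answer is 8.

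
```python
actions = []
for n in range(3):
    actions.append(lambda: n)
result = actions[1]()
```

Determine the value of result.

Step 1: The loop creates 3 lambdas, all referencing the same variable n.
Step 2: After the loop, n = 2 (final value).
Step 3: actions[1]() looks up n at call time and finds 2. This is the late binding gotcha. result = 2

The answer is 2.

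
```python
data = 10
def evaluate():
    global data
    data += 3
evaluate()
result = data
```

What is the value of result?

Step 1: data = 10 globally.
Step 2: evaluate() modifies global data: data += 3 = 13.
Step 3: result = 13

The answer is 13.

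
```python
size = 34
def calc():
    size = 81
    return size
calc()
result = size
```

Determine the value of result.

Step 1: Global size = 34.
Step 2: calc() creates local size = 81 (shadow, not modification).
Step 3: After calc() returns, global size is unchanged. result = 34

The answer is 34.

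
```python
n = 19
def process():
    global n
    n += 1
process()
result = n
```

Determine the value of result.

Step 1: n = 19 globally.
Step 2: process() modifies global n: n += 1 = 20.
Step 3: result = 20

The answer is 20.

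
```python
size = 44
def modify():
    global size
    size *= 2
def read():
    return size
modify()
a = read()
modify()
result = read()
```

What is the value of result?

Step 1: size = 44.
Step 2: First modify(): size = 44 * 2 = 88.
Step 3: Second modify(): size = 88 * 2 = 176.
Step 4: read() returns 176

The answer is 176.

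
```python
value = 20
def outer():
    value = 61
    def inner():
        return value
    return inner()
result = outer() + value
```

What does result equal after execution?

Step 1: Global value = 20. outer() shadows with value = 61.
Step 2: inner() returns enclosing value = 61. outer() = 61.
Step 3: result = 61 + global value (20) = 81

The answer is 81.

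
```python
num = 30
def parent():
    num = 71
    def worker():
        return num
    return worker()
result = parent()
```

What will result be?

Step 1: num = 30 globally, but parent() defines num = 71 locally.
Step 2: worker() looks up num. Not in local scope, so checks enclosing scope (parent) and finds num = 71.
Step 3: result = 71

The answer is 71.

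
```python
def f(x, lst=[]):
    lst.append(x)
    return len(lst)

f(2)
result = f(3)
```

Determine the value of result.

Step 1: Mutable default list persists between calls.
Step 2: First call: lst = [2], len = 1. Second call: lst = [2, 3], len = 2.
Step 3: result = 2

The answer is 2.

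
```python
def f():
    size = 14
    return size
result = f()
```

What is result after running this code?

Step 1: f() defines size = 14 in its local scope.
Step 2: return size finds the local variable size = 14.
Step 3: result = 14

The answer is 14.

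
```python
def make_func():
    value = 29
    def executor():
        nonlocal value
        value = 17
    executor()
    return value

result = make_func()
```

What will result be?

Step 1: make_func() sets value = 29.
Step 2: executor() uses nonlocal to reassign value = 17.
Step 3: result = 17

The answer is 17.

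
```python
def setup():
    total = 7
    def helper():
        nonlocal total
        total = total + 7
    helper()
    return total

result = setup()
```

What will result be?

Step 1: setup() sets total = 7.
Step 2: helper() uses nonlocal to modify total in setup's scope: total = 7 + 7 = 14.
Step 3: setup() returns the modified total = 14

The answer is 14.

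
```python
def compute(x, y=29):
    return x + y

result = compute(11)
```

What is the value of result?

Step 1: compute(11) uses default y = 29.
Step 2: Returns 11 + 29 = 40.
Step 3: result = 40

The answer is 40.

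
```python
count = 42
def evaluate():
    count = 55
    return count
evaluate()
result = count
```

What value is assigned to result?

Step 1: Global count = 42.
Step 2: evaluate() creates local count = 55 (shadow, not modification).
Step 3: After evaluate() returns, global count is unchanged. result = 42

The answer is 42.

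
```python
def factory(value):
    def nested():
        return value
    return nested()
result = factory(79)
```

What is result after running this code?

Step 1: factory(79) binds parameter value = 79.
Step 2: nested() looks up value in enclosing scope and finds the parameter value = 79.
Step 3: result = 79

The answer is 79.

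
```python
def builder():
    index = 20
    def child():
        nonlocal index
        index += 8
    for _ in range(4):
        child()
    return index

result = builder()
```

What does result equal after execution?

Step 1: index = 20.
Step 2: child() is called 4 times in a loop, each adding 8 via nonlocal.
Step 3: index = 20 + 8 * 4 = 52

The answer is 52.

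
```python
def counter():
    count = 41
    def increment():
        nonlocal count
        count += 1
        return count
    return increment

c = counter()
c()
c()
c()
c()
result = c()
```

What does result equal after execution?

Step 1: counter() creates closure with count = 41.
Step 2: Each c() call increments count via nonlocal. After 5 calls: 41 + 5 = 46.
Step 3: result = 46

The answer is 46.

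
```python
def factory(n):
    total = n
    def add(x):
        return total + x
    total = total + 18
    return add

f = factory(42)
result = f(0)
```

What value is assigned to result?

Step 1: factory(42) sets total = 42, then total = 42 + 18 = 60.
Step 2: Closures capture by reference, so add sees total = 60.
Step 3: f(0) returns 60 + 0 = 60

The answer is 60.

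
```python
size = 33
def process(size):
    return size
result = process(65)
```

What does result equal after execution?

Step 1: Global size = 33.
Step 2: process(65) takes parameter size = 65, which shadows the global.
Step 3: result = 65

The answer is 65.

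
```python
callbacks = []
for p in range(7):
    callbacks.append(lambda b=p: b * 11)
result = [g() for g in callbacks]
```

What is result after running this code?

Step 1: Default arg b=p captures p at each iteration.
Step 2: callbacks[k] has b defaulting to k, returns k * 11.
Step 3: result = [0, 11, 22, 33, 44, 55, 66]

The answer is [0, 11, 22, 33, 44, 55, 66].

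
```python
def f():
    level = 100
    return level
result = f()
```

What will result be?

Step 1: f() defines level = 100 in its local scope.
Step 2: return level finds the local variable level = 100.
Step 3: result = 100

The answer is 100.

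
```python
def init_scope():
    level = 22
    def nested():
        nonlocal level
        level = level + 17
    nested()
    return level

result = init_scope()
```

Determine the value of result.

Step 1: init_scope() sets level = 22.
Step 2: nested() uses nonlocal to modify level in init_scope's scope: level = 22 + 17 = 39.
Step 3: init_scope() returns the modified level = 39

The answer is 39.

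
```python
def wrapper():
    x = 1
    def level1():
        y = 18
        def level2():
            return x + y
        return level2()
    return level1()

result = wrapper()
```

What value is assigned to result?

Step 1: x = 1 in wrapper. y = 18 in level1.
Step 2: level2() reads x = 1 and y = 18 from enclosing scopes.
Step 3: result = 1 + 18 = 19

The answer is 19.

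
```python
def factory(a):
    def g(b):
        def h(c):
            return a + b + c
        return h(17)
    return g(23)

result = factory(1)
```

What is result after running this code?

Step 1: a = 1, b = 23, c = 17 across three nested scopes.
Step 2: h() accesses all three via LEGB rule.
Step 3: result = 1 + 23 + 17 = 41

The answer is 41.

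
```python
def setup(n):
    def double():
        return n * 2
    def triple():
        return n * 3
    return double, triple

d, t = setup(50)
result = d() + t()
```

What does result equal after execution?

Step 1: Both closures capture the same n = 50.
Step 2: d() = 50 * 2 = 100, t() = 50 * 3 = 150.
Step 3: result = 100 + 150 = 250

The answer is 250.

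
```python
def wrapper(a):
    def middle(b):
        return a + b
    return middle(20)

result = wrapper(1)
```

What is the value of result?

Step 1: wrapper(1) passes a = 1.
Step 2: middle(20) has b = 20, reads a = 1 from enclosing.
Step 3: result = 1 + 20 = 21

The answer is 21.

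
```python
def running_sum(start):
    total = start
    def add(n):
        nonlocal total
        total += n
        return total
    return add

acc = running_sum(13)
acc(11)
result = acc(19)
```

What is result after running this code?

Step 1: running_sum(13) creates closure with total = 13.
Step 2: First acc(11): total = 13 + 11 = 24.
Step 3: Second acc(19): total = 24 + 19 = 43. result = 43

The answer is 43.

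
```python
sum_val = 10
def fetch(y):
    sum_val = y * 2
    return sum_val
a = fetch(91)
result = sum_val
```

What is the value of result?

Step 1: Global sum_val = 10.
Step 2: fetch(91) creates local sum_val = 91 * 2 = 182.
Step 3: Global sum_val unchanged because no global keyword. result = 10

The answer is 10.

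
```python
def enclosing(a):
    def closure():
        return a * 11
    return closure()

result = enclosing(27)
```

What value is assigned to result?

Step 1: enclosing(27) binds parameter a = 27.
Step 2: closure() accesses a = 27 from enclosing scope.
Step 3: result = 27 * 11 = 297

The answer is 297.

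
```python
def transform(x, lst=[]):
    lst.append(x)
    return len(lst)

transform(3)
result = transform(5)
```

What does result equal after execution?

Step 1: Mutable default list persists between calls.
Step 2: First call: lst = [3], len = 1. Second call: lst = [3, 5], len = 2.
Step 3: result = 2

The answer is 2.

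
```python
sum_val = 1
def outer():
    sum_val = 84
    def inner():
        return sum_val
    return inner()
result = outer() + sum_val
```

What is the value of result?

Step 1: Global sum_val = 1. outer() shadows with sum_val = 84.
Step 2: inner() returns enclosing sum_val = 84. outer() = 84.
Step 3: result = 84 + global sum_val (1) = 85

The answer is 85.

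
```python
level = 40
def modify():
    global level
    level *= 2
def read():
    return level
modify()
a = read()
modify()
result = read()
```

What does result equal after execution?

Step 1: level = 40.
Step 2: First modify(): level = 40 * 2 = 80.
Step 3: Second modify(): level = 80 * 2 = 160.
Step 4: read() returns 160

The answer is 160.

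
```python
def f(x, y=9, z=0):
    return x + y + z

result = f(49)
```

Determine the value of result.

Step 1: f(49) uses defaults y = 9, z = 0.
Step 2: Returns 49 + 9 + 0 = 58.
Step 3: result = 58

The answer is 58.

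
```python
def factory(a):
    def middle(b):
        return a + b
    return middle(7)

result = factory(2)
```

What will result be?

Step 1: factory(2) passes a = 2.
Step 2: middle(7) has b = 7, reads a = 2 from enclosing.
Step 3: result = 2 + 7 = 9

The answer is 9.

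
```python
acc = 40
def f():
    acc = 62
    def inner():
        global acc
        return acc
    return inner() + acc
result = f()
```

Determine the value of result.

Step 1: Global acc = 40. f() shadows with local acc = 62.
Step 2: inner() uses global keyword, so inner() returns global acc = 40.
Step 3: f() returns 40 + 62 = 102

The answer is 102.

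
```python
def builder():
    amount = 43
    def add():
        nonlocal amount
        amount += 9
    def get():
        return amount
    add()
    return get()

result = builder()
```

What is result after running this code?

Step 1: amount = 43. add() modifies it via nonlocal, get() reads it.
Step 2: add() makes amount = 43 + 9 = 52.
Step 3: get() returns 52. result = 52

The answer is 52.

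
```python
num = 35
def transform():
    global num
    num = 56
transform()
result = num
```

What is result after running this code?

Step 1: num = 35 globally.
Step 2: transform() declares global num and sets it to 56.
Step 3: After transform(), global num = 56. result = 56

The answer is 56.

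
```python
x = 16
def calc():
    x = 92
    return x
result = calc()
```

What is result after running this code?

Step 1: Global x = 16.
Step 2: calc() creates local x = 92, shadowing the global.
Step 3: Returns local x = 92. result = 92

The answer is 92.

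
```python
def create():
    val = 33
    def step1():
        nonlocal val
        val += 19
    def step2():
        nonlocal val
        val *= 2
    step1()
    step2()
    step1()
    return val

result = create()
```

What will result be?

Step 1: val = 33.
Step 2: step1(): val = 33 + 19 = 52.
Step 3: step2(): val = 52 * 2 = 104.
Step 4: step1(): val = 104 + 19 = 123. result = 123

The answer is 123.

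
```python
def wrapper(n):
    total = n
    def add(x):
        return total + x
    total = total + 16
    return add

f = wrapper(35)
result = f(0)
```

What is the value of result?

Step 1: wrapper(35) sets total = 35, then total = 35 + 16 = 51.
Step 2: Closures capture by reference, so add sees total = 51.
Step 3: f(0) returns 51 + 0 = 51

The answer is 51.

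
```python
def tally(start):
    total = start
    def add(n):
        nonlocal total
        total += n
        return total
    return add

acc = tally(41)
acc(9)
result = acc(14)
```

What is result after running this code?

Step 1: tally(41) creates closure with total = 41.
Step 2: First acc(9): total = 41 + 9 = 50.
Step 3: Second acc(14): total = 50 + 14 = 64. result = 64

The answer is 64.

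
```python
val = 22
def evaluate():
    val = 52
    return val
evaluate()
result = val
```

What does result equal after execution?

Step 1: val = 22 globally.
Step 2: evaluate() creates a LOCAL val = 52 (no global keyword!).
Step 3: The global val is unchanged. result = 22

The answer is 22.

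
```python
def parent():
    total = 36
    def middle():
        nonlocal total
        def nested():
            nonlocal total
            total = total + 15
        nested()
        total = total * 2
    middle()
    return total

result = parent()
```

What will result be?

Step 1: total = 36.
Step 2: nested() adds 15: total = 36 + 15 = 51.
Step 3: middle() doubles: total = 51 * 2 = 102.
Step 4: result = 102

The answer is 102.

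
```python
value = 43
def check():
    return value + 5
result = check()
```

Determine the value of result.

Step 1: value = 43 is defined globally.
Step 2: check() looks up value from global scope = 43, then computes 43 + 5 = 48.
Step 3: result = 48

The answer is 48.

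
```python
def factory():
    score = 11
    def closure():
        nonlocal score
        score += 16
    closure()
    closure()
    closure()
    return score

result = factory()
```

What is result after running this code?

Step 1: score starts at 11.
Step 2: closure() is called 3 times, each adding 16.
Step 3: score = 11 + 16 * 3 = 59

The answer is 59.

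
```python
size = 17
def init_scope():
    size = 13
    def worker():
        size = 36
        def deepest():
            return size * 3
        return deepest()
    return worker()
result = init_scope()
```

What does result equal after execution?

Step 1: deepest() looks up size through LEGB: not local, finds size = 36 in enclosing worker().
Step 2: Returns 36 * 3 = 108.
Step 3: result = 108

The answer is 108.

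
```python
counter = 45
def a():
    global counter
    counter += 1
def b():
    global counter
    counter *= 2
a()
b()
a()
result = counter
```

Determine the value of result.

Step 1: counter = 45.
Step 2: a(): counter = 45 + 1 = 46.
Step 3: b(): counter = 46 * 2 = 92.
Step 4: a(): counter = 92 + 1 = 93

The answer is 93.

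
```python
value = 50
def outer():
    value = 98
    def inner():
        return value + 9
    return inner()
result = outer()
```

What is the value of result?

Step 1: outer() shadows global value with value = 98.
Step 2: inner() finds value = 98 in enclosing scope, computes 98 + 9 = 107.
Step 3: result = 107

The answer is 107.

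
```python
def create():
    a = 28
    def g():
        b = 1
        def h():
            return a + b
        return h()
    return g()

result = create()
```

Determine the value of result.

Step 1: create() defines a = 28. g() defines b = 1.
Step 2: h() accesses both from enclosing scopes: a = 28, b = 1.
Step 3: result = 28 + 1 = 29

The answer is 29.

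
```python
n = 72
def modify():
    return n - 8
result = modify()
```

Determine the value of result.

Step 1: n = 72 is defined globally.
Step 2: modify() looks up n from global scope = 72, then computes 72 - 8 = 64.
Step 3: result = 64

The answer is 64.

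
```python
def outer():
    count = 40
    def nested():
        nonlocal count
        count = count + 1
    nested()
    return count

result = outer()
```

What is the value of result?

Step 1: outer() sets count = 40.
Step 2: nested() uses nonlocal to modify count in outer's scope: count = 40 + 1 = 41.
Step 3: outer() returns the modified count = 41

The answer is 41.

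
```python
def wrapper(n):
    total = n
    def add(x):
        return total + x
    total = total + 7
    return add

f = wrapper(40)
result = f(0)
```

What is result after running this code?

Step 1: wrapper(40) sets total = 40, then total = 40 + 7 = 47.
Step 2: Closures capture by reference, so add sees total = 47.
Step 3: f(0) returns 47 + 0 = 47

The answer is 47.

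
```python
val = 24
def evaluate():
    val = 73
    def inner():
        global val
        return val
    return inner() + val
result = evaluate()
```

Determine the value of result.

Step 1: Global val = 24. evaluate() shadows with local val = 73.
Step 2: inner() uses global keyword, so inner() returns global val = 24.
Step 3: evaluate() returns 24 + 73 = 97

The answer is 97.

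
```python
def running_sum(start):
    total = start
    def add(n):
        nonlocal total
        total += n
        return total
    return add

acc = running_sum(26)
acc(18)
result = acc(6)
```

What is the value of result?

Step 1: running_sum(26) creates closure with total = 26.
Step 2: First acc(18): total = 26 + 18 = 44.
Step 3: Second acc(6): total = 44 + 6 = 50. result = 50

The answer is 50.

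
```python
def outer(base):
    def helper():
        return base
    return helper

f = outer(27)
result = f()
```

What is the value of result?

Step 1: outer(27) creates closure capturing base = 27.
Step 2: f() returns the captured base = 27.
Step 3: result = 27

The answer is 27.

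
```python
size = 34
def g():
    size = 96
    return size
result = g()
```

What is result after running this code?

Step 1: Global size = 34.
Step 2: g() creates local size = 96, shadowing the global.
Step 3: Returns local size = 96. result = 96

The answer is 96.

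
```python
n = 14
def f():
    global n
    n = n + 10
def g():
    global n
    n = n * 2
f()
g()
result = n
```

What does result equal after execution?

Step 1: n = 14.
Step 2: f() adds 10: n = 14 + 10 = 24.
Step 3: g() doubles: n = 24 * 2 = 48.
Step 4: result = 48

The answer is 48.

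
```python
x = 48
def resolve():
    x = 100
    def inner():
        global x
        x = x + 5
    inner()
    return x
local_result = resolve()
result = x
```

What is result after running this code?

Step 1: Global x = 48. resolve() creates local x = 100.
Step 2: inner() declares global x and adds 5: global x = 48 + 5 = 53.
Step 3: resolve() returns its local x = 100 (unaffected by inner).
Step 4: result = global x = 53

The answer is 53.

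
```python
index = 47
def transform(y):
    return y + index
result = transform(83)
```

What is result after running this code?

Step 1: index = 47 is defined globally.
Step 2: transform(83) uses parameter y = 83 and looks up index from global scope = 47.
Step 3: result = 83 + 47 = 130

The answer is 130.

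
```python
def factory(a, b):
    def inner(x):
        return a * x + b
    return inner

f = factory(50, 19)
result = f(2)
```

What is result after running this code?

Step 1: factory(50, 19) captures a = 50, b = 19.
Step 2: f(2) computes 50 * 2 + 19 = 119.
Step 3: result = 119

The answer is 119.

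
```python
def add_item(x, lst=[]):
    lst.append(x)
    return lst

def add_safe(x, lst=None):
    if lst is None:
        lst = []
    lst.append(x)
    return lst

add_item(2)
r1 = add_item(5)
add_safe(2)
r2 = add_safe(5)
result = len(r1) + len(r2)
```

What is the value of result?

Step 1: add_item shares mutable default: after 2 calls, lst = [2, 5], len = 2.
Step 2: add_safe creates fresh list each time: r2 = [5], len = 1.
Step 3: result = 2 + 1 = 3

The answer is 3.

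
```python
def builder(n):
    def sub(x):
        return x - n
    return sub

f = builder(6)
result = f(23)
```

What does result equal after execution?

Step 1: builder(6) creates a closure capturing n = 6.
Step 2: f(23) computes 23 - 6 = 17.
Step 3: result = 17

The answer is 17.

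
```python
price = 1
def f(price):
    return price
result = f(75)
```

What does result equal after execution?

Step 1: Global price = 1.
Step 2: f(75) takes parameter price = 75, which shadows the global.
Step 3: result = 75

The answer is 75.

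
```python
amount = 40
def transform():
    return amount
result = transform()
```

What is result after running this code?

Step 1: amount = 40 is defined in the global scope.
Step 2: transform() looks up amount. No local amount exists, so Python checks the global scope via LEGB rule and finds amount = 40.
Step 3: result = 40

The answer is 40.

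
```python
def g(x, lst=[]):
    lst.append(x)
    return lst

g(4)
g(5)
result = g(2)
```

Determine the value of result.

Step 1: Mutable default argument gotcha! The list [] is created once.
Step 2: Each call appends to the SAME list: [4], [4, 5], [4, 5, 2].
Step 3: result = [4, 5, 2]

The answer is [4, 5, 2].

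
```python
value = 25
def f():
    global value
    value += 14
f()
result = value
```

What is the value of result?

Step 1: value = 25 globally.
Step 2: f() modifies global value: value += 14 = 39.
Step 3: result = 39

The answer is 39.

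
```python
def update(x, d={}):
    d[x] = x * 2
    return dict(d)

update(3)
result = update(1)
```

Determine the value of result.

Step 1: Mutable default dict is shared across calls.
Step 2: First call adds 3: 6. Second call adds 1: 2.
Step 3: result = {3: 6, 1: 2}

The answer is {3: 6, 1: 2}.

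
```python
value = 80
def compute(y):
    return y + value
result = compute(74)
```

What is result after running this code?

Step 1: value = 80 is defined globally.
Step 2: compute(74) uses parameter y = 74 and looks up value from global scope = 80.
Step 3: result = 74 + 80 = 154

The answer is 154.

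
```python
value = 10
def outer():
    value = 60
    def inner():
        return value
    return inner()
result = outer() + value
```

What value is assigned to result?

Step 1: Global value = 10. outer() shadows with value = 60.
Step 2: inner() returns enclosing value = 60. outer() = 60.
Step 3: result = 60 + global value (10) = 70

The answer is 70.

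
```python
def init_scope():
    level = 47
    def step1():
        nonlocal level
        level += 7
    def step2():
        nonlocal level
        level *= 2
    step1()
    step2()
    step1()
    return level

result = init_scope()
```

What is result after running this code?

Step 1: level = 47.
Step 2: step1(): level = 47 + 7 = 54.
Step 3: step2(): level = 54 * 2 = 108.
Step 4: step1(): level = 108 + 7 = 115. result = 115

The answer is 115.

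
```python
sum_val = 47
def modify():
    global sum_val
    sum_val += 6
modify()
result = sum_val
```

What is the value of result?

Step 1: sum_val = 47 globally.
Step 2: modify() modifies global sum_val: sum_val += 6 = 53.
Step 3: result = 53

The answer is 53.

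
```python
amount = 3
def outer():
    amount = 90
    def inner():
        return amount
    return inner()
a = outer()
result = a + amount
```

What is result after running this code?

Step 1: outer() has local amount = 90. inner() reads from enclosing.
Step 2: outer() returns 90. Global amount = 3 unchanged.
Step 3: result = 90 + 3 = 93

The answer is 93.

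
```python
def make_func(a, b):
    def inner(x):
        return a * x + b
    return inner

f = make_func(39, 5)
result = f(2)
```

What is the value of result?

Step 1: make_func(39, 5) captures a = 39, b = 5.
Step 2: f(2) computes 39 * 2 + 5 = 83.
Step 3: result = 83

The answer is 83.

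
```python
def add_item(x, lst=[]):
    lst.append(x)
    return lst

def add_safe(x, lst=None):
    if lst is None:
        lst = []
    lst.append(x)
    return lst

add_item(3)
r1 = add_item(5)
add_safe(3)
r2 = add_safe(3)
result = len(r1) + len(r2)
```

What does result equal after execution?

Step 1: add_item shares mutable default: after 2 calls, lst = [3, 5], len = 2.
Step 2: add_safe creates fresh list each time: r2 = [3], len = 1.
Step 3: result = 2 + 1 = 3

The answer is 3.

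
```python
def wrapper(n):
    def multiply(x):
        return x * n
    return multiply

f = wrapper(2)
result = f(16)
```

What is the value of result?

Step 1: wrapper(2) returns multiply closure with n = 2.
Step 2: f(16) computes 16 * 2 = 32.
Step 3: result = 32

The answer is 32.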